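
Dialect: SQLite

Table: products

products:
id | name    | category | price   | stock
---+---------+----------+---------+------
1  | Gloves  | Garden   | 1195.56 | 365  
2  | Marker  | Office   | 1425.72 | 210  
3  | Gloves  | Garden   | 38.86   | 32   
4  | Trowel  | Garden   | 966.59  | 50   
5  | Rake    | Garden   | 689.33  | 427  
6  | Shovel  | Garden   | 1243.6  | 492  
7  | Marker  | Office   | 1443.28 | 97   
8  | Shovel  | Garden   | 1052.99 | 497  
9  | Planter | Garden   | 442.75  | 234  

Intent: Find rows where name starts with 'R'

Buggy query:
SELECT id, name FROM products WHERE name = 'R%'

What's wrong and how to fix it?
Bug: Wildcards only work with LIKE; '=' treats '%' as a literal character

Fix: Replace '=' with LIKE so 'R%' is treated as a pattern

Corrected query:
SELECT id, name FROM products WHERE name LIKE 'R%'

Result:
id | name
---+-----
5  | Rake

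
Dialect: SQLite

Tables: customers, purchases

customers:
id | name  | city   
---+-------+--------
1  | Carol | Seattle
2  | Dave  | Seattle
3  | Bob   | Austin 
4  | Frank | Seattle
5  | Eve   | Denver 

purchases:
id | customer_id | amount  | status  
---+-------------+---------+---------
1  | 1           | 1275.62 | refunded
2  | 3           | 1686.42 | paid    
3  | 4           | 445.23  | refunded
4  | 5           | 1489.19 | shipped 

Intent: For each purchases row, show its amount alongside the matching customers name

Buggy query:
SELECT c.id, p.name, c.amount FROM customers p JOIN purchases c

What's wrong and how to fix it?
Bug: Missing join condition: each purchases row is matched to all customers rows instead of just its own

Fix: Add ON c.customer_id = p.id to the JOIN

Corrected query:
SELECT c.id, p.name, c.amount FROM customers p JOIN purchases c ON c.customer_id = p.id

Result:
id | name  | amount 
---+-------+--------
1  | Carol | 1275.62
2  | Bob   | 1686.42
3  | Frank | 445.23 
4  | Eve   | 1489.19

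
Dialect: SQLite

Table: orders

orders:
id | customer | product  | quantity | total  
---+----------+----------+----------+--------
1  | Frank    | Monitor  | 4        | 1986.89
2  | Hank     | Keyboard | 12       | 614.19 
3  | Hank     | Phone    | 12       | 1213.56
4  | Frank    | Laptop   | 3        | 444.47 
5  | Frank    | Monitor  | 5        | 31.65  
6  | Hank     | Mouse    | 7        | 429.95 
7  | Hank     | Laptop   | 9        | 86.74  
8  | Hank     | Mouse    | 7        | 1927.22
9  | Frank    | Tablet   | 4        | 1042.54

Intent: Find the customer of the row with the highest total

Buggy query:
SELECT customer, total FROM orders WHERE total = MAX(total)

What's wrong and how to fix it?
Bug: WHERE is evaluated per row; an aggregate over the whole table isn't defined there

Fix: Use a subquery: WHERE total = (SELECT MAX(total) FROM orders)

Corrected query:
SELECT customer, total FROM orders WHERE total = (SELECT MAX(total) FROM orders)

Result:
customer | total  
---------+--------
Frank    | 1986.89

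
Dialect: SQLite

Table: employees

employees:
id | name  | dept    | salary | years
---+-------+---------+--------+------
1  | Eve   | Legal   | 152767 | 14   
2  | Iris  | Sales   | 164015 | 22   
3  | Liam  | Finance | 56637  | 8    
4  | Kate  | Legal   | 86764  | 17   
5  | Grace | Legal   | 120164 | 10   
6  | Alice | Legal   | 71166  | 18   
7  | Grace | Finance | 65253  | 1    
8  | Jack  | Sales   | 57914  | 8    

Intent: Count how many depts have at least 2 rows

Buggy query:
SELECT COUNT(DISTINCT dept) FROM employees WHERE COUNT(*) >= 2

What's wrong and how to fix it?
Bug: WHERE filters individual rows, not groups, so a group-level COUNT is invalid there

Fix: Use a subquery that GROUPs and filters with HAVING, then count its rows

Corrected query:
SELECT COUNT(*) FROM (SELECT dept FROM employees GROUP BY dept HAVING COUNT(*) >= 2)

Result:
COUNT(*)
--------
3       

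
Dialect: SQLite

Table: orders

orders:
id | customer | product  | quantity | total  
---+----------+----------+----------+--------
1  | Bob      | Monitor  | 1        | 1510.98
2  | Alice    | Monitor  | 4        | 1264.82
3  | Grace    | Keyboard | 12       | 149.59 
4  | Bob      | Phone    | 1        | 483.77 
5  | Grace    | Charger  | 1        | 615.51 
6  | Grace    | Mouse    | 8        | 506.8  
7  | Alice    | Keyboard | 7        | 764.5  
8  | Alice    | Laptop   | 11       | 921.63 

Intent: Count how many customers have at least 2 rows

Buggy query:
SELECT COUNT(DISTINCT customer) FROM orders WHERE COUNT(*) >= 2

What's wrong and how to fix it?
Bug: WHERE filters individual rows, not groups, so a group-level COUNT is invalid there

Fix: Use a subquery that GROUPs and filters with HAVING, then count its rows

Corrected query:
SELECT COUNT(*) FROM (SELECT customer FROM orders GROUP BY customer HAVING COUNT(*) >= 2)

Result:
COUNT(*)
--------
3       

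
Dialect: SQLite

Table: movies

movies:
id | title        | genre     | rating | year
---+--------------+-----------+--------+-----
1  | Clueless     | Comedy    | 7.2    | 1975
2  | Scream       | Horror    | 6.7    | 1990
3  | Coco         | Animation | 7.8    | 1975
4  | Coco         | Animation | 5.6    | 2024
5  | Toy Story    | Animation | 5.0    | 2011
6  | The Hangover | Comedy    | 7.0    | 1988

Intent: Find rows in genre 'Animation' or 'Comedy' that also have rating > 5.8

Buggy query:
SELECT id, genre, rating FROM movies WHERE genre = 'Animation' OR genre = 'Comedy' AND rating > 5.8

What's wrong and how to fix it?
Bug: Without parentheses, AND is evaluated before OR, so the rating filter only applies to the 'Comedy' branch

Fix: Add parentheses around the OR so the AND applies to both alternatives

Corrected query:
SELECT id, genre, rating FROM movies WHERE (genre = 'Animation' OR genre = 'Comedy') AND rating > 5.8

Result:
id | genre     | rating
---+-----------+-------
1  | Comedy    | 7.2   
3  | Animation | 7.8   
6  | Comedy    | 7     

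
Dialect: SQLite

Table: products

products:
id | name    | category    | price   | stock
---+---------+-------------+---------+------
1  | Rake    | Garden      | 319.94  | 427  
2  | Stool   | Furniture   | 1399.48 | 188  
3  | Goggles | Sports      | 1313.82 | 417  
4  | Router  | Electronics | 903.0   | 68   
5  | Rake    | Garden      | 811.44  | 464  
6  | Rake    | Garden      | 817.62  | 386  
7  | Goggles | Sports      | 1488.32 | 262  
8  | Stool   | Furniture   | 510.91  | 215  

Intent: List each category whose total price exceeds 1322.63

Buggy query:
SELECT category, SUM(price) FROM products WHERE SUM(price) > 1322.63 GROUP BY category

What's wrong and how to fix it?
Bug: Aggregate functions cannot appear in a WHERE clause

Fix: Move the aggregate condition to a HAVING clause

Corrected query:
SELECT category, SUM(price) FROM products GROUP BY category HAVING SUM(price) > 1322.63

Result:
category  | SUM(price)
----------+-----------
Furniture | 1910.39   
Garden    | 1949      
Sports    | 2802.14   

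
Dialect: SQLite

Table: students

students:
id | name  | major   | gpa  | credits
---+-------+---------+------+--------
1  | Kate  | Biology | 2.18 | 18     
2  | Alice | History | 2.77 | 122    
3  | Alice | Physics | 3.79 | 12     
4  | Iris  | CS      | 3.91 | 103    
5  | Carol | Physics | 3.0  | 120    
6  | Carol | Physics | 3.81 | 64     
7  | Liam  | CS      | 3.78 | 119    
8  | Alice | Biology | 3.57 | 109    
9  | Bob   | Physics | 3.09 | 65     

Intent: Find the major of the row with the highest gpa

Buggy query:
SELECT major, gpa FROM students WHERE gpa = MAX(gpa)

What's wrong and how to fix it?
Bug: WHERE is evaluated per row; an aggregate over the whole table isn't defined there

Fix: Wrap MAX in a scalar subquery so WHERE compares against a single value

Corrected query:
SELECT major, gpa FROM students WHERE gpa = (SELECT MAX(gpa) FROM students)

Result:
major | gpa 
------+-----
CS    | 3.91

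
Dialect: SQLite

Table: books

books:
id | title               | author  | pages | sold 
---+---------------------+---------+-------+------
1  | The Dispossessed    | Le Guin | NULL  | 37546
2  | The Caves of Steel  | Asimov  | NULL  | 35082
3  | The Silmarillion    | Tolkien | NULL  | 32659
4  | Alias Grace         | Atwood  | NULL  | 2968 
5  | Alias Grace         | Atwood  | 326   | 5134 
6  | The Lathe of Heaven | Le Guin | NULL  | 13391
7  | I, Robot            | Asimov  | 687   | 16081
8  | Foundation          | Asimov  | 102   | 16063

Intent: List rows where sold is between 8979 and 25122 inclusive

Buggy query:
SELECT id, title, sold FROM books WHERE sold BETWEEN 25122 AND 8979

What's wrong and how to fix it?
Bug: The bounds are reversed; BETWEEN a AND b requires a <= b to match anything

Fix: Write BETWEEN 8979 AND 25122

Corrected query:
SELECT id, title, sold FROM books WHERE sold BETWEEN 8979 AND 25122

Result:
id | title               | sold 
---+---------------------+------
6  | The Lathe of Heaven | 13391
7  | I, Robot            | 16081
8  | Foundation          | 16063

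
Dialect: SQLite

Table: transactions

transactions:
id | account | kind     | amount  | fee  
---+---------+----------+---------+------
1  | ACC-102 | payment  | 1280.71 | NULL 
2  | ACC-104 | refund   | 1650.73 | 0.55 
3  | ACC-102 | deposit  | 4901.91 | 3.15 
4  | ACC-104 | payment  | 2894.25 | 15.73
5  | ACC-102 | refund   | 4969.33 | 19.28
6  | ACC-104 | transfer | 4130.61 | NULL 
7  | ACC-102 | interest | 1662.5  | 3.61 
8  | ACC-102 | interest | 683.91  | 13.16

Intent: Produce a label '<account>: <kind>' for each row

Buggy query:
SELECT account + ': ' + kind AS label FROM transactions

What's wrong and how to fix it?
Bug: SQLite uses || for string concatenation; + coerces text to numbers (yielding 0)

Fix: Use the || operator for string concatenation

Corrected query:
SELECT account || ': ' || kind AS label FROM transactions

Result:
label            
-----------------
ACC-102: payment 
ACC-104: refund  
ACC-102: deposit 
ACC-104: payment 
ACC-102: refund  
ACC-104: transfer
ACC-102: interest
ACC-102: interest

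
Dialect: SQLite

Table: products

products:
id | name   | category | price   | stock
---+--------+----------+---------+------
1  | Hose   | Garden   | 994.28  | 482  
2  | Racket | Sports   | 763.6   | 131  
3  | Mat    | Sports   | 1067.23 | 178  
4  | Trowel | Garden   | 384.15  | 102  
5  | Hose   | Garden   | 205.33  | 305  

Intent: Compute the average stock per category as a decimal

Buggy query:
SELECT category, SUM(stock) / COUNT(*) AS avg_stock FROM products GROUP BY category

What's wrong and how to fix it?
Bug: Both operands are integers, so '/' performs integer division and truncates

Fix: Cast one side to REAL so the division keeps the fractional part

Corrected query:
SELECT category, SUM(stock) * 1.0 / COUNT(*) AS avg_stock FROM products GROUP BY category

Result:
category | avg_stock 
---------+-----------
Garden   | 296.333333
Sports   | 154.5     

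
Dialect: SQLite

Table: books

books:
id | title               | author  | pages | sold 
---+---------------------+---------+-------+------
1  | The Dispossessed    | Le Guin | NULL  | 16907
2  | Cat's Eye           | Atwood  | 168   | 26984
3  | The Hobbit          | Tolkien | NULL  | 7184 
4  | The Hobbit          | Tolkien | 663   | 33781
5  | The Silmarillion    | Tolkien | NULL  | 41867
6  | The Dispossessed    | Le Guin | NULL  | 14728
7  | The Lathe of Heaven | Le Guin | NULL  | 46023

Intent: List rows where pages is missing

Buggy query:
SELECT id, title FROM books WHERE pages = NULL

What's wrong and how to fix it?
Bug: '= NULL' is always unknown in SQL three-valued logic, so no rows match

Fix: Use IS NULL to test for NULL

Corrected query:
SELECT id, title FROM books WHERE pages IS NULL

Result:
id | title              
---+--------------------
1  | The Dispossessed   
3  | The Hobbit         
5  | The Silmarillion   
6  | The Dispossessed   
7  | The Lathe of Heaven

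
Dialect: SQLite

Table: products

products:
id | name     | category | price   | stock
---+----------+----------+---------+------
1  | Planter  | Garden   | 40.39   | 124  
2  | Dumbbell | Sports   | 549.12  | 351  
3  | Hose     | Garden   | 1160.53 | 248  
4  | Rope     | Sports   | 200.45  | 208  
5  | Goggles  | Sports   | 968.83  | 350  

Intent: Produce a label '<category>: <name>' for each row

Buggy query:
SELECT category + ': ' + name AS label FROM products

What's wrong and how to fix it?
Bug: '+' is numeric addition; on text columns SQLite converts them to 0 instead of concatenating

Fix: Replace + with || to concatenate text

Corrected query:
SELECT category || ': ' || name AS label FROM products

Result:
label           
----------------
Garden: Planter 
Sports: Dumbbell
Garden: Hose    
Sports: Rope    
Sports: Goggles 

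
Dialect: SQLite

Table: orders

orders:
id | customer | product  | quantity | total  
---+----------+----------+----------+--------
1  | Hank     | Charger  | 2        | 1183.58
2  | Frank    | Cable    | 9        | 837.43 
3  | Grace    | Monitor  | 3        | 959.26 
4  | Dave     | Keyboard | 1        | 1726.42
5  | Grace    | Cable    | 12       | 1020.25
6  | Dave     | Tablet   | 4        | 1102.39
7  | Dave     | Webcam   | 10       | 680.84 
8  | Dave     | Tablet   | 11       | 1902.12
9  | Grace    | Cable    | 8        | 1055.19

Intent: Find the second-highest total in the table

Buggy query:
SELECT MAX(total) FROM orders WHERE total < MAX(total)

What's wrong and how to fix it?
Bug: MAX(total) on the right of the comparison is an aggregate-in-WHERE error

Fix: Compute the overall MAX in a subquery, then take MAX of rows below it

Corrected query:
SELECT MAX(total) FROM orders WHERE total < (SELECT MAX(total) FROM orders)

Result:
MAX(total)
----------
1726.42   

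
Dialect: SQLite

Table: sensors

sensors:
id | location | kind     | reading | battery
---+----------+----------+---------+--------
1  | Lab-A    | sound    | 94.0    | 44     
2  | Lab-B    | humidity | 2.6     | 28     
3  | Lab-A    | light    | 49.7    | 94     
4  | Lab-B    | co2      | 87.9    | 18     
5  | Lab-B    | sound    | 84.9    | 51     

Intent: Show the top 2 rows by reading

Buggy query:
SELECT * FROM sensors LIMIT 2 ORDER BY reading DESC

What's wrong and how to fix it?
Bug: LIMIT must come after ORDER BY

Fix: Sort with ORDER BY, then apply LIMIT

Corrected query:
SELECT * FROM sensors ORDER BY reading DESC LIMIT 2

Result:
id | location | kind  | reading | battery
---+----------+-------+---------+--------
1  | Lab-A    | sound | 94      | 44     
4  | Lab-B    | co2   | 87.9    | 18     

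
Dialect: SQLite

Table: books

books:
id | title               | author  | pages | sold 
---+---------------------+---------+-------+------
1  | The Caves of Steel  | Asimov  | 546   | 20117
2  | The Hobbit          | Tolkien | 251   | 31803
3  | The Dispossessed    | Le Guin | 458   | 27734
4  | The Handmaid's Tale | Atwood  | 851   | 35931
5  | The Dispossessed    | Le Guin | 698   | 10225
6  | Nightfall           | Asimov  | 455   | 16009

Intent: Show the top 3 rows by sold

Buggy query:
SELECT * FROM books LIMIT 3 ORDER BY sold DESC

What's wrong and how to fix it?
Bug: LIMIT must come after ORDER BY

Fix: Sort with ORDER BY, then apply LIMIT

Corrected query:
SELECT * FROM books ORDER BY sold DESC LIMIT 3

Result:
id | title               | author  | pages | sold 
---+---------------------+---------+-------+------
4  | The Handmaid's Tale | Atwood  | 851   | 35931
2  | The Hobbit          | Tolkien | 251   | 31803
3  | The Dispossessed    | Le Guin | 458   | 27734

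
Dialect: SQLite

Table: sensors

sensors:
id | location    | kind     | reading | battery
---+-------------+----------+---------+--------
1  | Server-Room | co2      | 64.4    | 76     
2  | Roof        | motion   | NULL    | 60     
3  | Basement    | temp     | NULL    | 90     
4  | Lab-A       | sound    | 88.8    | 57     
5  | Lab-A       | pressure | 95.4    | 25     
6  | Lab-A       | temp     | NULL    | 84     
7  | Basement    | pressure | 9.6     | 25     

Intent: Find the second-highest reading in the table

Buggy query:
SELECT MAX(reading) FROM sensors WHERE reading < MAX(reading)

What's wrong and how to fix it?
Bug: The inner MAX is an aggregate inside WHERE, which is not allowed

Fix: Put the inner MAX in a scalar subquery

Corrected query:
SELECT MAX(reading) FROM sensors WHERE reading < (SELECT MAX(reading) FROM sensors)

Result:
MAX(reading)
------------
88.8        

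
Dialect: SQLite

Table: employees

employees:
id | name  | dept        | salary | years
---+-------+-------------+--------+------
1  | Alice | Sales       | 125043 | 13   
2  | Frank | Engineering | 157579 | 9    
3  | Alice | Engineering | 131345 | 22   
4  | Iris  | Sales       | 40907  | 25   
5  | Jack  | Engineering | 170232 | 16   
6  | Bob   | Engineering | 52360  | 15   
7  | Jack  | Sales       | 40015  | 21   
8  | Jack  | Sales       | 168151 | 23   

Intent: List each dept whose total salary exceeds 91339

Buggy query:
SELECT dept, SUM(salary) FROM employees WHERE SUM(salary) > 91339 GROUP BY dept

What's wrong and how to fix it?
Bug: WHERE runs before GROUP BY, so aggregates aren't available there

Fix: Move the aggregate condition to a HAVING clause

Corrected query:
SELECT dept, SUM(salary) FROM employees GROUP BY dept HAVING SUM(salary) > 91339

Result:
dept        | SUM(salary)
------------+------------
Engineering | 511516     
Sales       | 374116     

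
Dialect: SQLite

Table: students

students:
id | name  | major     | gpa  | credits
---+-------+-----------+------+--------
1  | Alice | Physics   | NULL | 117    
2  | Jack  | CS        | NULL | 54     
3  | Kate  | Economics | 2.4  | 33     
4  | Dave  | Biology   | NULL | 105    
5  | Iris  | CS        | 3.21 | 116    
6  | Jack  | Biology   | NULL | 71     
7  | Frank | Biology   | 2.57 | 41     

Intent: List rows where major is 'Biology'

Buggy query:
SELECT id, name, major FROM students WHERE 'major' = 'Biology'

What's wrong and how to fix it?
Bug: 'major' in single quotes is a string literal, not the column; the comparison is literal-vs-literal and never true

Fix: Remove the quotes around the column name (or use double quotes for an identifier)

Corrected query:
SELECT id, name, major FROM students WHERE major = 'Biology'

Result:
id | name  | major  
---+-------+--------
4  | Dave  | Biology
6  | Jack  | Biology
7  | Frank | Biology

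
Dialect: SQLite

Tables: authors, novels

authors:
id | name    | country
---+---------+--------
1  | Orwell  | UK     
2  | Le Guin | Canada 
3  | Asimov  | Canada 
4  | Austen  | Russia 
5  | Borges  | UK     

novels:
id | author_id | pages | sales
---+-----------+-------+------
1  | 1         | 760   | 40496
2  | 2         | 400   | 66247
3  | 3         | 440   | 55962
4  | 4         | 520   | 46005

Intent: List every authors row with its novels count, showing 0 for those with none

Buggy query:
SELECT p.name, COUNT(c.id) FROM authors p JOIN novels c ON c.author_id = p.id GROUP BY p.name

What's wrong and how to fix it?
Bug: INNER JOIN drops authors rows that have no matching novels rows

Fix: Use LEFT JOIN so parents without children still appear (COUNT(c.id) gives 0)

Corrected query:
SELECT p.name, COUNT(c.id) FROM authors p LEFT JOIN novels c ON c.author_id = p.id GROUP BY p.name

Result:
name    | COUNT(c.id)
--------+------------
Asimov  | 1          
Austen  | 1          
Borges  | 0          
Le Guin | 1          
Orwell  | 1          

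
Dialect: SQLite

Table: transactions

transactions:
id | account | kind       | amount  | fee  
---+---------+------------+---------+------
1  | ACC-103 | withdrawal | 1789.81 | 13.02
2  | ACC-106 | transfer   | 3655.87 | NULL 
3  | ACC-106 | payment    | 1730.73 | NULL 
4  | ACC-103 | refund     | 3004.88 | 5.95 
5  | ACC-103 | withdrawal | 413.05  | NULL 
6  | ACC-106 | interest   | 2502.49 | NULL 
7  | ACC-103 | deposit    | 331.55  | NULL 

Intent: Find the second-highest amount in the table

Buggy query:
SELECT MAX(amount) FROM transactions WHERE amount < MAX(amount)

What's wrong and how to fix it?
Bug: The inner MAX is an aggregate inside WHERE, which is not allowed

Fix: Compute the overall MAX in a subquery, then take MAX of rows below it

Corrected query:
SELECT MAX(amount) FROM transactions WHERE amount < (SELECT MAX(amount) FROM transactions)

Result:
MAX(amount)
-----------
3004.88    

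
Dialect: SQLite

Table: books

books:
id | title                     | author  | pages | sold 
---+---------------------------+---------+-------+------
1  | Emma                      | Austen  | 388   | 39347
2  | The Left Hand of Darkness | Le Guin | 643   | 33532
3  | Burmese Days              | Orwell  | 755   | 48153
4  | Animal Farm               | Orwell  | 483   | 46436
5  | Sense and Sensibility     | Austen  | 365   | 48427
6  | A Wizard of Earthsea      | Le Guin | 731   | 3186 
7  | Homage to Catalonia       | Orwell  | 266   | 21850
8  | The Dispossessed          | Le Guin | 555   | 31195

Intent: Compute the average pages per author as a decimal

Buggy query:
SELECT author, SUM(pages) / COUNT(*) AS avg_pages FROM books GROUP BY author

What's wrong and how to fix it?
Bug: SUM(pages) and COUNT(*) are both integers; the division truncates the fractional part

Fix: Multiply by 1.0 (or CAST to REAL) to force floating-point division

Corrected query:
SELECT author, SUM(pages) * 1.0 / COUNT(*) AS avg_pages FROM books GROUP BY author

Result:
author  | avg_pages 
--------+-----------
Austen  | 376.5     
Le Guin | 643       
Orwell  | 501.333333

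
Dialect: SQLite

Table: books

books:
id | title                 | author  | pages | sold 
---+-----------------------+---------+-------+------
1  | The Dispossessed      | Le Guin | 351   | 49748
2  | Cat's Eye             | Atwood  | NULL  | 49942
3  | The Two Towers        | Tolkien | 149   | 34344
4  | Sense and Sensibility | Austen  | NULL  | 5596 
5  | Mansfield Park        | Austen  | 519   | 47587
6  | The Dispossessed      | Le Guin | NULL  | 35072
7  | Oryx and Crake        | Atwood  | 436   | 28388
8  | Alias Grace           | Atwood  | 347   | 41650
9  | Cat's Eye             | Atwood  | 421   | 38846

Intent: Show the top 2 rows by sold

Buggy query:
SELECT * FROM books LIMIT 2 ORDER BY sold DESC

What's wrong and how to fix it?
Bug: LIMIT must come after ORDER BY

Fix: Swap the clauses: ORDER BY first, then LIMIT

Corrected query:
SELECT * FROM books ORDER BY sold DESC LIMIT 2

Result:
id | title            | author  | pages | sold 
---+------------------+---------+-------+------
2  | Cat's Eye        | Atwood  | NULL  | 49942
1  | The Dispossessed | Le Guin | 351   | 49748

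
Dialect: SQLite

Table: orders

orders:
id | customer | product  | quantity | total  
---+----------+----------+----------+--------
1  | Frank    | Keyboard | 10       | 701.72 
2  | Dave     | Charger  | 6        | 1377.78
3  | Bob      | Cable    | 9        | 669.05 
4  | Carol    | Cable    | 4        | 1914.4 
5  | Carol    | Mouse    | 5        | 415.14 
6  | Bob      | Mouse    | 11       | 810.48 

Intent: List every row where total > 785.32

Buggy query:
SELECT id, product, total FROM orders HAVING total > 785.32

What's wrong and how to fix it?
Bug: This is a non-aggregate query (no GROUP BY, no aggregates), so in SQLite the HAVING clause is invalid here; a row-level condition belongs in WHERE

Fix: Use WHERE for row-level filtering

Corrected query:
SELECT id, product, total FROM orders WHERE total > 785.32

Result:
id | product | total  
---+---------+--------
2  | Charger | 1377.78
4  | Cable   | 1914.4 
6  | Mouse   | 810.48 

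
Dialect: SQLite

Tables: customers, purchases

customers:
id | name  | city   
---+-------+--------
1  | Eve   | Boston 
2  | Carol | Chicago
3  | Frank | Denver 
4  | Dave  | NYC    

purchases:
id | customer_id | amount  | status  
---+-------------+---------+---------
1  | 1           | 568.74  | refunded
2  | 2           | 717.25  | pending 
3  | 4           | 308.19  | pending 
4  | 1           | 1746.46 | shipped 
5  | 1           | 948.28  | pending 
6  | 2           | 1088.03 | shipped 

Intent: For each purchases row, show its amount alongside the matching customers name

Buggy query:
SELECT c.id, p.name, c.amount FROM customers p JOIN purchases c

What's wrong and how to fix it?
Bug: JOIN with no ON clause produces a cartesian product; every purchases row pairs with every customers row

Fix: Specify the join condition linking the foreign key to the parent id

Corrected query:
SELECT c.id, p.name, c.amount FROM customers p JOIN purchases c ON c.customer_id = p.id

Result:
id | name  | amount 
---+-------+--------
1  | Eve   | 568.74 
2  | Carol | 717.25 
3  | Dave  | 308.19 
4  | Eve   | 1746.46
5  | Eve   | 948.28 
6  | Carol | 1088.03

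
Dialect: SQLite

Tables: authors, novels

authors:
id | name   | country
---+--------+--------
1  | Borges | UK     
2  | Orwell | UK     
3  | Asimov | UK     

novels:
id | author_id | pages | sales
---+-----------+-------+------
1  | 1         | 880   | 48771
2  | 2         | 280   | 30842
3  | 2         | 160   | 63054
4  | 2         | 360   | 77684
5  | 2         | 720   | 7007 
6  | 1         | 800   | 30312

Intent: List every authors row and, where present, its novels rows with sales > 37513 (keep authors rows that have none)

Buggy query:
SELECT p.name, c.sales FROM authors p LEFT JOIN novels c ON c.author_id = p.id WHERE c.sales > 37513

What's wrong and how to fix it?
Bug: Filtering c.sales in WHERE discards the NULL rows produced by LEFT JOIN, turning it into an inner join

Fix: Put 'c.sales > 37513' in the JOIN's ON clause instead of WHERE

Corrected query:
SELECT p.name, c.sales FROM authors p LEFT JOIN novels c ON c.author_id = p.id AND c.sales > 37513

Result:
name   | sales
-------+------
Borges | 48771
Orwell | 63054
Orwell | 77684
Asimov | NULL 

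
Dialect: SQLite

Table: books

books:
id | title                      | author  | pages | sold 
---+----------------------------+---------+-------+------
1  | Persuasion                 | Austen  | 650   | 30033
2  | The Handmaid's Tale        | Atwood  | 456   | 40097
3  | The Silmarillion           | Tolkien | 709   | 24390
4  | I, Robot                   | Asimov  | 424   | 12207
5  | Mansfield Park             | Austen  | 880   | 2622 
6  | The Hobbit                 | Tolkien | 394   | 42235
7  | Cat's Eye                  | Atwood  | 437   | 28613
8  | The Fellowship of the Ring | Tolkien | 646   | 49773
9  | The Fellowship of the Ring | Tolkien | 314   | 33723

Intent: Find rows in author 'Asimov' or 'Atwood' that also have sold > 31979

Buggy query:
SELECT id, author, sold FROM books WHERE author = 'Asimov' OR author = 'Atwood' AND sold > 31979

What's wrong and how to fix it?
Bug: AND binds tighter than OR, so this parses as author = 'Asimov' OR (author = 'Atwood' AND sold > 31979)

Fix: Add parentheses around the OR so the AND applies to both alternatives

Corrected query:
SELECT id, author, sold FROM books WHERE (author = 'Asimov' OR author = 'Atwood') AND sold > 31979

Result:
id | author | sold 
---+--------+------
2  | Atwood | 40097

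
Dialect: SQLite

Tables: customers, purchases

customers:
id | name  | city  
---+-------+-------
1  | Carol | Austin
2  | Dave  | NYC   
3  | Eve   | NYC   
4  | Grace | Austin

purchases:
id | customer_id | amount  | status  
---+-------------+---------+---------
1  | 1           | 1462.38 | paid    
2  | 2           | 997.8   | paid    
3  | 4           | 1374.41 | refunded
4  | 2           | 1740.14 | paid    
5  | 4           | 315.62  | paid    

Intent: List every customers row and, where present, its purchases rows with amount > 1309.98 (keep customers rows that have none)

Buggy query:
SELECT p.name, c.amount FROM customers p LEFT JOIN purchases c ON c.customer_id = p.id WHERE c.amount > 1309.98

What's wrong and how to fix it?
Bug: Filtering c.amount in WHERE discards the NULL rows produced by LEFT JOIN, turning it into an inner join

Fix: Put 'c.amount > 1309.98' in the JOIN's ON clause instead of WHERE

Corrected query:
SELECT p.name, c.amount FROM customers p LEFT JOIN purchases c ON c.customer_id = p.id AND c.amount > 1309.98

Result:
name  | amount 
------+--------
Carol | 1462.38
Dave  | 1740.14
Eve   | NULL   
Grace | 1374.41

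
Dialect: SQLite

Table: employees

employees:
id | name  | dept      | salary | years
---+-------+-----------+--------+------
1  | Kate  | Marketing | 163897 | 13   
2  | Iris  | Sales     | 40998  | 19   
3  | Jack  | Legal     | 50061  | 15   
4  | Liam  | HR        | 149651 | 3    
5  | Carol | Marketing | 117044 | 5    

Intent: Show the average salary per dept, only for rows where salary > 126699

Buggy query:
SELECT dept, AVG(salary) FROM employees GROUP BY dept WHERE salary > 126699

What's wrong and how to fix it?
Bug: WHERE cannot follow GROUP BY

Fix: Move the WHERE clause before GROUP BY

Corrected query:
SELECT dept, AVG(salary) FROM employees WHERE salary > 126699 GROUP BY dept

Result:
dept      | AVG(salary)
----------+------------
HR        | 149651     
Marketing | 163897     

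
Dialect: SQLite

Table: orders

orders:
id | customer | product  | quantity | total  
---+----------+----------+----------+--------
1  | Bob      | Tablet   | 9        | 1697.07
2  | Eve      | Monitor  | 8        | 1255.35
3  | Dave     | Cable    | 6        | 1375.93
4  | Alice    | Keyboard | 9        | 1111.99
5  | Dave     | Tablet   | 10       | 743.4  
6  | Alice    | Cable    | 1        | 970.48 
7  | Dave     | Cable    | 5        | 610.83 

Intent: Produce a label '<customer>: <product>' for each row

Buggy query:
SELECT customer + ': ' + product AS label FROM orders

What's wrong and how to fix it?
Bug: SQLite uses || for string concatenation; + coerces text to numbers (yielding 0)

Fix: Replace + with || to concatenate text

Corrected query:
SELECT customer || ': ' || product AS label FROM orders

Result:
label          
---------------
Bob: Tablet    
Eve: Monitor   
Dave: Cable    
Alice: Keyboard
Dave: Tablet   
Alice: Cable   
Dave: Cable    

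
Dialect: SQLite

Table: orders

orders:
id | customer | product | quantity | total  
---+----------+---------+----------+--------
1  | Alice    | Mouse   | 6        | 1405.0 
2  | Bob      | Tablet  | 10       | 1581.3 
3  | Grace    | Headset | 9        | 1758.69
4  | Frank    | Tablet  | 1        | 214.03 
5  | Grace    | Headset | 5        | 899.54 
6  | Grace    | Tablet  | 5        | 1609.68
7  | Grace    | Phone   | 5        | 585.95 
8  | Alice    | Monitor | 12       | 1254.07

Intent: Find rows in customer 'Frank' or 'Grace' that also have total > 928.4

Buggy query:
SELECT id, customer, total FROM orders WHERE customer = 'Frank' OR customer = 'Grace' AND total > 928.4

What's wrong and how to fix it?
Bug: Without parentheses, AND is evaluated before OR, so the total filter only applies to the 'Grace' branch

Fix: Add parentheses around the OR so the AND applies to both alternatives

Corrected query:
SELECT id, customer, total FROM orders WHERE (customer = 'Frank' OR customer = 'Grace') AND total > 928.4

Result:
id | customer | total  
---+----------+--------
3  | Grace    | 1758.69
6  | Grace    | 1609.68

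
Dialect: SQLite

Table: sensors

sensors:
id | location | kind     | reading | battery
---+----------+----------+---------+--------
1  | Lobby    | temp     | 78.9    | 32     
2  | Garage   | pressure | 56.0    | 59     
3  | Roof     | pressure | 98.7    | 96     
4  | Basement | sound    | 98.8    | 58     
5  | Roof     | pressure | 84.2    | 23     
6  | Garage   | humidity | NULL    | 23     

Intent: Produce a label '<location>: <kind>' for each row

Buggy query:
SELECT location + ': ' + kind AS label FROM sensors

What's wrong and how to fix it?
Bug: SQLite uses || for string concatenation; + coerces text to numbers (yielding 0)

Fix: Replace + with || to concatenate text

Corrected query:
SELECT location || ': ' || kind AS label FROM sensors

Result:
label           
----------------
Lobby: temp     
Garage: pressure
Roof: pressure  
Basement: sound 
Roof: pressure  
Garage: humidity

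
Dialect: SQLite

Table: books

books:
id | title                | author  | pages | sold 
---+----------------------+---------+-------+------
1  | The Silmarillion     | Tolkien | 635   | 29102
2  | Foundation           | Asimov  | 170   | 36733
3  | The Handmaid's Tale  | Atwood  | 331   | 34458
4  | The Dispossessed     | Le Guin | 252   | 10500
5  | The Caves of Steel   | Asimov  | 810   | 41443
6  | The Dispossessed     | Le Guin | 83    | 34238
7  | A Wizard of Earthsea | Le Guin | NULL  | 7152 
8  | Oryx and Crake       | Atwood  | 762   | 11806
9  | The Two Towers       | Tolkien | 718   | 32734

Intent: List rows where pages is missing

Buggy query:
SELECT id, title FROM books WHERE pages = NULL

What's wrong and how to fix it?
Bug: '= NULL' is always unknown in SQL three-valued logic, so no rows match

Fix: Use IS NULL to test for NULL

Corrected query:
SELECT id, title FROM books WHERE pages IS NULL

Result:
id | title               
---+---------------------
7  | A Wizard of Earthsea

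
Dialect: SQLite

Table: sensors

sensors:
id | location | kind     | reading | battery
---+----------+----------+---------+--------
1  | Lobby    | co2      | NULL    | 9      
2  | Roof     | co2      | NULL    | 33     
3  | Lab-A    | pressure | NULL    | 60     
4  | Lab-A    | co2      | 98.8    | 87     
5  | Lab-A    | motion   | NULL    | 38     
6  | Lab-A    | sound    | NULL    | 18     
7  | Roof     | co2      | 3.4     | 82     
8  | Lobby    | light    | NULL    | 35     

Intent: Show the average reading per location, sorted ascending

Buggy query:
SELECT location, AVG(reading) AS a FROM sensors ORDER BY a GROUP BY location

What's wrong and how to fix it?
Bug: ORDER BY appears before GROUP BY; SQL clause order requires GROUP BY first

Fix: Reorder: SELECT … FROM … GROUP BY … ORDER BY …

Corrected query:
SELECT location, AVG(reading) AS a FROM sensors GROUP BY location ORDER BY a

Result:
location | a   
---------+-----
Lobby    | NULL
Roof     | 3.4 
Lab-A    | 98.8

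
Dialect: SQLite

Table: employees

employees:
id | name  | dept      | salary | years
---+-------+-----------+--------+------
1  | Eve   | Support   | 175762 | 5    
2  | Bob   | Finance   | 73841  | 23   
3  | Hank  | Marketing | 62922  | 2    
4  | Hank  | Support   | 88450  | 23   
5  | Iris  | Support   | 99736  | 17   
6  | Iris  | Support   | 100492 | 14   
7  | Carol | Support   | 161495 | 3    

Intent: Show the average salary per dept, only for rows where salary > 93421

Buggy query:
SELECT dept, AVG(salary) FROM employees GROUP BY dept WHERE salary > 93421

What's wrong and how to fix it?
Bug: WHERE cannot follow GROUP BY

Fix: Move the WHERE clause before GROUP BY

Corrected query:
SELECT dept, AVG(salary) FROM employees WHERE salary > 93421 GROUP BY dept

Result:
dept    | AVG(salary)
--------+------------
Support | 134371.25  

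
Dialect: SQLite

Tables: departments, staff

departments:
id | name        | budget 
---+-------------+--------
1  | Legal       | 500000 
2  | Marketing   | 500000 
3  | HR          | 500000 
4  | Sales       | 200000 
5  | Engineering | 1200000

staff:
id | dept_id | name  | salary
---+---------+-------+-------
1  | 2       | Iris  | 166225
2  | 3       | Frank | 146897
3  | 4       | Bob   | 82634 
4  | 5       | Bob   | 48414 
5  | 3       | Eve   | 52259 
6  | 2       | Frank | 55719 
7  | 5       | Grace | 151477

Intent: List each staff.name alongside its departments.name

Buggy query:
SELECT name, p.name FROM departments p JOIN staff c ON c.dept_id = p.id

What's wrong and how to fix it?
Bug: Both tables have a 'name' column; the unqualified reference is ambiguous

Fix: Qualify the column with its table alias (c.name)

Corrected query:
SELECT c.name, p.name FROM departments p JOIN staff c ON c.dept_id = p.id

Result:
name  | name       
------+------------
Iris  | Marketing  
Frank | HR         
Bob   | Sales      
Bob   | Engineering
Eve   | HR         
Frank | Marketing  
Grace | Engineering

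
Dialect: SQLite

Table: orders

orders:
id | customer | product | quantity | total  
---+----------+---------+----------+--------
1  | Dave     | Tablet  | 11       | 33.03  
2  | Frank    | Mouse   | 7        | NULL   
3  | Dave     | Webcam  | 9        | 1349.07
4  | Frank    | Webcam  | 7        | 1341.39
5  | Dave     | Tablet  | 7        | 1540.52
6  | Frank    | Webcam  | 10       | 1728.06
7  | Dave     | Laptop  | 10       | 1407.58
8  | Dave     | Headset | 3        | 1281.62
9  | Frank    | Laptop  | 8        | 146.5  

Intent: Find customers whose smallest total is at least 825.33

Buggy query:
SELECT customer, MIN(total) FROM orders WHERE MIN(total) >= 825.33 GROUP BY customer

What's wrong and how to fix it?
Bug: MIN() in WHERE is a misuse of aggregate

Fix: Use HAVING for the per-group MIN condition

Corrected query:
SELECT customer, MIN(total) FROM orders GROUP BY customer HAVING MIN(total) >= 825.33

Result:
(no rows)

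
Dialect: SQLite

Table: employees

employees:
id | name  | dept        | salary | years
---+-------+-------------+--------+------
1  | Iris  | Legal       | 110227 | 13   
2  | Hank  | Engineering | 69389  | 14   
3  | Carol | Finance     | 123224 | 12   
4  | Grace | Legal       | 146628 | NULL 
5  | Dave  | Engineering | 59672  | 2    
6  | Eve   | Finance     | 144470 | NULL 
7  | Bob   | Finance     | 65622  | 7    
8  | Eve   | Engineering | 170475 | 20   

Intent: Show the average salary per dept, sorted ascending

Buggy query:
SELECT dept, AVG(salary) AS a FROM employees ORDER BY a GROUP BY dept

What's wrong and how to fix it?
Bug: ORDER BY appears before GROUP BY; SQL clause order requires GROUP BY first

Fix: Move ORDER BY to the end, after GROUP BY

Corrected query:
SELECT dept, AVG(salary) AS a FROM employees GROUP BY dept ORDER BY a

Result:
dept        | a            
------------+--------------
Engineering | 99845.333333 
Finance     | 111105.333333
Legal       | 128427.5     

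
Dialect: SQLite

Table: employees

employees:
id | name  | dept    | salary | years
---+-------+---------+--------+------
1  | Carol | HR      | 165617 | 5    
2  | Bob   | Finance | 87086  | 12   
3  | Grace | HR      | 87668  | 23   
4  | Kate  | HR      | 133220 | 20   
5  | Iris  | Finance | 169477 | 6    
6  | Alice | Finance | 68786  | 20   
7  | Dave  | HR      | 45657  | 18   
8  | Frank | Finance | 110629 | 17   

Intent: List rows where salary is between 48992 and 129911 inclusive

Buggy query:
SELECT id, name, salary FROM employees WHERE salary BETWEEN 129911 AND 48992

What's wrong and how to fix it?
Bug: BETWEEN expects the lower bound first; with 129911 AND 48992 the range is empty

Fix: Write BETWEEN 48992 AND 129911

Corrected query:
SELECT id, name, salary FROM employees WHERE salary BETWEEN 48992 AND 129911

Result:
id | name  | salary
---+-------+-------
2  | Bob   | 87086 
3  | Grace | 87668 
6  | Alice | 68786 
8  | Frank | 110629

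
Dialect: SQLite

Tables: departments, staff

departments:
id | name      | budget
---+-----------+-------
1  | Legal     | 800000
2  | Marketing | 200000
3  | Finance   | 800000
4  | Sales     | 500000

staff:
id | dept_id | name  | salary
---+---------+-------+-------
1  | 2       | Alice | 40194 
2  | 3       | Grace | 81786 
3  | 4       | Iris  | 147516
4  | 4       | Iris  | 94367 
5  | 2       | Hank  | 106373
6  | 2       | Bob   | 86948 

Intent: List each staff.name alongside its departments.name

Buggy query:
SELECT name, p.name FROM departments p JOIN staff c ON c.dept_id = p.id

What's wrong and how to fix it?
Bug: 'name' exists in both joined tables, so the database can't tell which one is meant

Fix: Prefix ambiguous columns with the table alias

Corrected query:
SELECT c.name, p.name FROM departments p JOIN staff c ON c.dept_id = p.id

Result:
name  | name     
------+----------
Alice | Marketing
Grace | Finance  
Iris  | Sales    
Iris  | Sales    
Hank  | Marketing
Bob   | Marketing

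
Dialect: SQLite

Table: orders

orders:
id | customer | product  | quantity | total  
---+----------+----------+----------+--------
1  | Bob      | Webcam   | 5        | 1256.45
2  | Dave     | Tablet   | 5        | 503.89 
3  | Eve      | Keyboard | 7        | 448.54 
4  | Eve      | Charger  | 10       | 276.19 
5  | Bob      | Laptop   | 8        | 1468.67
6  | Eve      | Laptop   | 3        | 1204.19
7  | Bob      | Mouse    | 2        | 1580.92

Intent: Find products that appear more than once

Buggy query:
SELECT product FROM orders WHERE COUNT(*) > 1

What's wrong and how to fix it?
Bug: WHERE can't reference COUNT(*); aggregates are computed after WHERE

Fix: Group first, then use HAVING for the count condition

Corrected query:
SELECT product FROM orders GROUP BY product HAVING COUNT(*) > 1

Result:
product
-------
Laptop 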